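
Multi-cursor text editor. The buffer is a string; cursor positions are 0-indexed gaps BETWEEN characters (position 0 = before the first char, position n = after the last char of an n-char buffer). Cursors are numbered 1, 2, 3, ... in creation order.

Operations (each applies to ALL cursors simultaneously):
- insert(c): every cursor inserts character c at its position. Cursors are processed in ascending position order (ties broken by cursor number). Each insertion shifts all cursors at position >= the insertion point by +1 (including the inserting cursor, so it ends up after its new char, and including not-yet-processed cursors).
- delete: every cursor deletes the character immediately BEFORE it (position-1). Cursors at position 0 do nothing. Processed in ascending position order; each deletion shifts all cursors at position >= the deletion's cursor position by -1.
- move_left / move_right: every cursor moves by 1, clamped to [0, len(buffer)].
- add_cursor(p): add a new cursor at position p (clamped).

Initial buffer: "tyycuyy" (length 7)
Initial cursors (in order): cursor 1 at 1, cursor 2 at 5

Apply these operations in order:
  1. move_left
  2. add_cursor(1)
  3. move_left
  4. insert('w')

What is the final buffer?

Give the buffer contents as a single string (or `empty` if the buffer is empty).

Answer: wwtyywcuyy

Derivation:
After op 1 (move_left): buffer="tyycuyy" (len 7), cursors c1@0 c2@4, authorship .......
After op 2 (add_cursor(1)): buffer="tyycuyy" (len 7), cursors c1@0 c3@1 c2@4, authorship .......
After op 3 (move_left): buffer="tyycuyy" (len 7), cursors c1@0 c3@0 c2@3, authorship .......
After op 4 (insert('w')): buffer="wwtyywcuyy" (len 10), cursors c1@2 c3@2 c2@6, authorship 13...2....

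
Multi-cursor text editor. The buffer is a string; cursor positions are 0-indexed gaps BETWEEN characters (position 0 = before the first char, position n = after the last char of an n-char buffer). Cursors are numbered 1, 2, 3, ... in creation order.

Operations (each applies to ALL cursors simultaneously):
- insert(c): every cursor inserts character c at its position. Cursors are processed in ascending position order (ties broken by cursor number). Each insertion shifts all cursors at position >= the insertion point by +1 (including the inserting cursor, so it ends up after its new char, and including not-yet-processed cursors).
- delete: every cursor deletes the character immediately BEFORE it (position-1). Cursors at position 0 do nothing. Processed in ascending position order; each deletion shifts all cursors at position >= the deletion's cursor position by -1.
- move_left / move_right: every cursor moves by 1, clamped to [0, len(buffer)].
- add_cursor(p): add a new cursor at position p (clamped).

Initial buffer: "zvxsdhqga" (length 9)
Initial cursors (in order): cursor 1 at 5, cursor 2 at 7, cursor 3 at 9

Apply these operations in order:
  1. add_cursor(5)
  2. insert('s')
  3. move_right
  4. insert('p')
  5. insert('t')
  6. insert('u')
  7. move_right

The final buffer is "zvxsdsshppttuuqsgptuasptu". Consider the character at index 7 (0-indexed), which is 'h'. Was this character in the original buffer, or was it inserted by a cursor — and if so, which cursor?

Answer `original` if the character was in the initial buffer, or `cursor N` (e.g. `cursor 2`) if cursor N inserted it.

After op 1 (add_cursor(5)): buffer="zvxsdhqga" (len 9), cursors c1@5 c4@5 c2@7 c3@9, authorship .........
After op 2 (insert('s')): buffer="zvxsdsshqsgas" (len 13), cursors c1@7 c4@7 c2@10 c3@13, authorship .....14..2..3
After op 3 (move_right): buffer="zvxsdsshqsgas" (len 13), cursors c1@8 c4@8 c2@11 c3@13, authorship .....14..2..3
After op 4 (insert('p')): buffer="zvxsdsshppqsgpasp" (len 17), cursors c1@10 c4@10 c2@14 c3@17, authorship .....14.14.2.2.33
After op 5 (insert('t')): buffer="zvxsdsshppttqsgptaspt" (len 21), cursors c1@12 c4@12 c2@17 c3@21, authorship .....14.1414.2.22.333
After op 6 (insert('u')): buffer="zvxsdsshppttuuqsgptuasptu" (len 25), cursors c1@14 c4@14 c2@20 c3@25, authorship .....14.141414.2.222.3333
After op 7 (move_right): buffer="zvxsdsshppttuuqsgptuasptu" (len 25), cursors c1@15 c4@15 c2@21 c3@25, authorship .....14.141414.2.222.3333
Authorship (.=original, N=cursor N): . . . . . 1 4 . 1 4 1 4 1 4 . 2 . 2 2 2 . 3 3 3 3
Index 7: author = original

Answer: original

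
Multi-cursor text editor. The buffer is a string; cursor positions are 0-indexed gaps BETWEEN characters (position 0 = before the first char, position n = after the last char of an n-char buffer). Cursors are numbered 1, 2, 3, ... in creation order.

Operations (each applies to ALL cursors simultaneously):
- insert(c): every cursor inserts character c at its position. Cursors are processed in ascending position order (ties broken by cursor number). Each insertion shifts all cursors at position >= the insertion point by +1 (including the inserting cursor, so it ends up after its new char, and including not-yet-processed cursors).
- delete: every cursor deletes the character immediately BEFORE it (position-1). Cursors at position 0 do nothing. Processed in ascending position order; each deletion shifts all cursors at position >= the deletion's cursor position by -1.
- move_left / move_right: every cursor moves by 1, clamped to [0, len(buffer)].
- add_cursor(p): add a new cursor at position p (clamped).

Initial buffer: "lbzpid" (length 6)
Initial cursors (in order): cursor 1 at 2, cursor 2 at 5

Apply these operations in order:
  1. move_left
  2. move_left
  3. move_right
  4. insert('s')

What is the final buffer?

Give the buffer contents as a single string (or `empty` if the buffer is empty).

Answer: lsbzpsid

Derivation:
After op 1 (move_left): buffer="lbzpid" (len 6), cursors c1@1 c2@4, authorship ......
After op 2 (move_left): buffer="lbzpid" (len 6), cursors c1@0 c2@3, authorship ......
After op 3 (move_right): buffer="lbzpid" (len 6), cursors c1@1 c2@4, authorship ......
After op 4 (insert('s')): buffer="lsbzpsid" (len 8), cursors c1@2 c2@6, authorship .1...2..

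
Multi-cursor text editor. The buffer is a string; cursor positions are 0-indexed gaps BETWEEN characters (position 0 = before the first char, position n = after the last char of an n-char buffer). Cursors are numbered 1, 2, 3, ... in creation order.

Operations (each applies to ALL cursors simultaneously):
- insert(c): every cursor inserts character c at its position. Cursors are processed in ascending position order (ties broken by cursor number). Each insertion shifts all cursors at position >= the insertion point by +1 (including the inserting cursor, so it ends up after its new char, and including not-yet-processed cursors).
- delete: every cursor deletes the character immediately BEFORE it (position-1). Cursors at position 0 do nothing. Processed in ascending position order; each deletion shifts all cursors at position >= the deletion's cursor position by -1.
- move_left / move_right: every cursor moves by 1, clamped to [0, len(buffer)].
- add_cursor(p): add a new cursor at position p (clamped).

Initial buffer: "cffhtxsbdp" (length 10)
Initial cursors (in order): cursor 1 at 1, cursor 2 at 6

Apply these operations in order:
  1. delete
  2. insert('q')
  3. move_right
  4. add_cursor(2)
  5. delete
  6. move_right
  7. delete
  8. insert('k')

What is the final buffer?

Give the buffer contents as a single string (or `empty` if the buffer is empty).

After op 1 (delete): buffer="ffhtsbdp" (len 8), cursors c1@0 c2@4, authorship ........
After op 2 (insert('q')): buffer="qffhtqsbdp" (len 10), cursors c1@1 c2@6, authorship 1....2....
After op 3 (move_right): buffer="qffhtqsbdp" (len 10), cursors c1@2 c2@7, authorship 1....2....
After op 4 (add_cursor(2)): buffer="qffhtqsbdp" (len 10), cursors c1@2 c3@2 c2@7, authorship 1....2....
After op 5 (delete): buffer="fhtqbdp" (len 7), cursors c1@0 c3@0 c2@4, authorship ...2...
After op 6 (move_right): buffer="fhtqbdp" (len 7), cursors c1@1 c3@1 c2@5, authorship ...2...
After op 7 (delete): buffer="htqdp" (len 5), cursors c1@0 c3@0 c2@3, authorship ..2..
After op 8 (insert('k')): buffer="kkhtqkdp" (len 8), cursors c1@2 c3@2 c2@6, authorship 13..22..

Answer: kkhtqkdp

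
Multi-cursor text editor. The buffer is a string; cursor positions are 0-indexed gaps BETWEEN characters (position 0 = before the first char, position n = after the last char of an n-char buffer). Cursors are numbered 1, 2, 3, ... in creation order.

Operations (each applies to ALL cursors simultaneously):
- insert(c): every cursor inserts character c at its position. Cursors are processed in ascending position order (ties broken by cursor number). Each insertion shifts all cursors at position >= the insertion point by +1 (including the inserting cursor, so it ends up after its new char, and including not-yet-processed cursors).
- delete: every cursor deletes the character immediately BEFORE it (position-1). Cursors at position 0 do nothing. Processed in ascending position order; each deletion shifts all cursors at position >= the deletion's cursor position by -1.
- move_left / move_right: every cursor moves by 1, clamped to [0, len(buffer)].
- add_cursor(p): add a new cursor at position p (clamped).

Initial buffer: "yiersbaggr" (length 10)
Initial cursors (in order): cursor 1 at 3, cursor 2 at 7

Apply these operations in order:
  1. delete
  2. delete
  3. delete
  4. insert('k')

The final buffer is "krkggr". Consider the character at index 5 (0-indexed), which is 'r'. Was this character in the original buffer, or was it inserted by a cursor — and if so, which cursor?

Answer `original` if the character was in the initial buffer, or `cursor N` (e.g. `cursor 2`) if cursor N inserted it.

After op 1 (delete): buffer="yirsbggr" (len 8), cursors c1@2 c2@5, authorship ........
After op 2 (delete): buffer="yrsggr" (len 6), cursors c1@1 c2@3, authorship ......
After op 3 (delete): buffer="rggr" (len 4), cursors c1@0 c2@1, authorship ....
After op 4 (insert('k')): buffer="krkggr" (len 6), cursors c1@1 c2@3, authorship 1.2...
Authorship (.=original, N=cursor N): 1 . 2 . . .
Index 5: author = original

Answer: original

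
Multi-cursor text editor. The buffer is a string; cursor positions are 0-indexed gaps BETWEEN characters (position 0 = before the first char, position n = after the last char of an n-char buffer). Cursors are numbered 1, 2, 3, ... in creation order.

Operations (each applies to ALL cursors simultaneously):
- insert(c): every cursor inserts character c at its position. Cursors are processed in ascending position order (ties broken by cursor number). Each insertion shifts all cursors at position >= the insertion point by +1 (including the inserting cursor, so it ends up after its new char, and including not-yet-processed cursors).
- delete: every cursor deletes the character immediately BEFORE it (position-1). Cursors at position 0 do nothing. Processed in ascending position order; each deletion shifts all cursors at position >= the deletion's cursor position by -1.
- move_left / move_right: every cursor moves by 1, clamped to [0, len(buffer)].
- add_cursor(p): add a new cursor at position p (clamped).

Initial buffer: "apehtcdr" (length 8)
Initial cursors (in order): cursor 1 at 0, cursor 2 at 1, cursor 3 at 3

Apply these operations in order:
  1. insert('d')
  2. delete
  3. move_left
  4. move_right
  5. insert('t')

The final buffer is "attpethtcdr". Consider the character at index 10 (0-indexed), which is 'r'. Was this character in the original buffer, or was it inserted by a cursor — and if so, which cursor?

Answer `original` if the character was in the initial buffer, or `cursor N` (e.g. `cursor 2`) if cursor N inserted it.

Answer: original

Derivation:
After op 1 (insert('d')): buffer="dadpedhtcdr" (len 11), cursors c1@1 c2@3 c3@6, authorship 1.2..3.....
After op 2 (delete): buffer="apehtcdr" (len 8), cursors c1@0 c2@1 c3@3, authorship ........
After op 3 (move_left): buffer="apehtcdr" (len 8), cursors c1@0 c2@0 c3@2, authorship ........
After op 4 (move_right): buffer="apehtcdr" (len 8), cursors c1@1 c2@1 c3@3, authorship ........
After op 5 (insert('t')): buffer="attpethtcdr" (len 11), cursors c1@3 c2@3 c3@6, authorship .12..3.....
Authorship (.=original, N=cursor N): . 1 2 . . 3 . . . . .
Index 10: author = original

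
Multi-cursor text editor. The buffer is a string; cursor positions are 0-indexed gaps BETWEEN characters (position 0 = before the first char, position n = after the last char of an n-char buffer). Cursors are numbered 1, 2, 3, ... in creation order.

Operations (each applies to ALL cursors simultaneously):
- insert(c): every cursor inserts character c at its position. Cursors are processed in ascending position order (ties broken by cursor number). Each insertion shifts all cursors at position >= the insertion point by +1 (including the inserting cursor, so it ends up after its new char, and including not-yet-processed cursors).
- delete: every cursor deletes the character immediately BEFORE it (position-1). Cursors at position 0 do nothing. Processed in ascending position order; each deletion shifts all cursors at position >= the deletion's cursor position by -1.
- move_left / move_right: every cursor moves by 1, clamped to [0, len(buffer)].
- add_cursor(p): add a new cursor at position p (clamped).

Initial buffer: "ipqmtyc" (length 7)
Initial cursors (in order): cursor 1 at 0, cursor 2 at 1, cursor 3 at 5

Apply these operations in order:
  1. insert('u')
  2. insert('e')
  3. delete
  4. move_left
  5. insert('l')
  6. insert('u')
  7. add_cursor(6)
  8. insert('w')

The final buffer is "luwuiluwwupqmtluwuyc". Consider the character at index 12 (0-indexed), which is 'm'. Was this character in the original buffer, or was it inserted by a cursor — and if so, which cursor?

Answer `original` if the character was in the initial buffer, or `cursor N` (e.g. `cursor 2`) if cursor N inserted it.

Answer: original

Derivation:
After op 1 (insert('u')): buffer="uiupqmtuyc" (len 10), cursors c1@1 c2@3 c3@8, authorship 1.2....3..
After op 2 (insert('e')): buffer="ueiuepqmtueyc" (len 13), cursors c1@2 c2@5 c3@11, authorship 11.22....33..
After op 3 (delete): buffer="uiupqmtuyc" (len 10), cursors c1@1 c2@3 c3@8, authorship 1.2....3..
After op 4 (move_left): buffer="uiupqmtuyc" (len 10), cursors c1@0 c2@2 c3@7, authorship 1.2....3..
After op 5 (insert('l')): buffer="luilupqmtluyc" (len 13), cursors c1@1 c2@4 c3@10, authorship 11.22....33..
After op 6 (insert('u')): buffer="luuiluupqmtluuyc" (len 16), cursors c1@2 c2@6 c3@13, authorship 111.222....333..
After op 7 (add_cursor(6)): buffer="luuiluupqmtluuyc" (len 16), cursors c1@2 c2@6 c4@6 c3@13, authorship 111.222....333..
After op 8 (insert('w')): buffer="luwuiluwwupqmtluwuyc" (len 20), cursors c1@3 c2@9 c4@9 c3@17, authorship 1111.22242....3333..
Authorship (.=original, N=cursor N): 1 1 1 1 . 2 2 2 4 2 . . . . 3 3 3 3 . .
Index 12: author = original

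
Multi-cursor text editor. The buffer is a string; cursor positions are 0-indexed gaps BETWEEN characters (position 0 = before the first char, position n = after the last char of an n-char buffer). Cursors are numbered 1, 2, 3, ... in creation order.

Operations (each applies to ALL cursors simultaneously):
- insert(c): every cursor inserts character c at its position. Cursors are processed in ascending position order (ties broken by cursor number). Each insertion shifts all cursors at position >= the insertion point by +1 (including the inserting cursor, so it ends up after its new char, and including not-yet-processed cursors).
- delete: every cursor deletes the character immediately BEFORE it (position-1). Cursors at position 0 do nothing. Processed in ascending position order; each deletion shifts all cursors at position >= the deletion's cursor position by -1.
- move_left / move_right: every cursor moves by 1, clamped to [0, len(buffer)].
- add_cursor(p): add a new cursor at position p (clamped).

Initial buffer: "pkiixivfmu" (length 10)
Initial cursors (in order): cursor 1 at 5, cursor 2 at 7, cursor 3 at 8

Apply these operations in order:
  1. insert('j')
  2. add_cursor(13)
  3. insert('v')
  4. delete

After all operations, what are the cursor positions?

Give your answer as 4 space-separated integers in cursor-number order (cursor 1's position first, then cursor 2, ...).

After op 1 (insert('j')): buffer="pkiixjivjfjmu" (len 13), cursors c1@6 c2@9 c3@11, authorship .....1..2.3..
After op 2 (add_cursor(13)): buffer="pkiixjivjfjmu" (len 13), cursors c1@6 c2@9 c3@11 c4@13, authorship .....1..2.3..
After op 3 (insert('v')): buffer="pkiixjvivjvfjvmuv" (len 17), cursors c1@7 c2@11 c3@14 c4@17, authorship .....11..22.33..4
After op 4 (delete): buffer="pkiixjivjfjmu" (len 13), cursors c1@6 c2@9 c3@11 c4@13, authorship .....1..2.3..

Answer: 6 9 11 13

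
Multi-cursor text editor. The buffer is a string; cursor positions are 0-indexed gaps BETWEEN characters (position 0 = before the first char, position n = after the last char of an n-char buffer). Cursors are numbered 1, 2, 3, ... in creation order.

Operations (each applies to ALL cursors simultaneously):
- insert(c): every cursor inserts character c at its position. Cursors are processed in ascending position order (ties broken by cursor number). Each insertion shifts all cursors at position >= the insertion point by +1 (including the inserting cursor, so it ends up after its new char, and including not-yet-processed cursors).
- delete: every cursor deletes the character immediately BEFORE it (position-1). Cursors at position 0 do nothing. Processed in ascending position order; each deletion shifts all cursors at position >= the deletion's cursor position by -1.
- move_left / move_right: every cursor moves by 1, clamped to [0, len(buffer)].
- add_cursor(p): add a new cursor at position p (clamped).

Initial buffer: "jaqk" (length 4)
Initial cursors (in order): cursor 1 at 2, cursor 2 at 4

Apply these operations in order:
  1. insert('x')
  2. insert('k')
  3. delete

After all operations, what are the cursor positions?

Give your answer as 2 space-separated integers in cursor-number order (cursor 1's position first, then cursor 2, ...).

Answer: 3 6

Derivation:
After op 1 (insert('x')): buffer="jaxqkx" (len 6), cursors c1@3 c2@6, authorship ..1..2
After op 2 (insert('k')): buffer="jaxkqkxk" (len 8), cursors c1@4 c2@8, authorship ..11..22
After op 3 (delete): buffer="jaxqkx" (len 6), cursors c1@3 c2@6, authorship ..1..2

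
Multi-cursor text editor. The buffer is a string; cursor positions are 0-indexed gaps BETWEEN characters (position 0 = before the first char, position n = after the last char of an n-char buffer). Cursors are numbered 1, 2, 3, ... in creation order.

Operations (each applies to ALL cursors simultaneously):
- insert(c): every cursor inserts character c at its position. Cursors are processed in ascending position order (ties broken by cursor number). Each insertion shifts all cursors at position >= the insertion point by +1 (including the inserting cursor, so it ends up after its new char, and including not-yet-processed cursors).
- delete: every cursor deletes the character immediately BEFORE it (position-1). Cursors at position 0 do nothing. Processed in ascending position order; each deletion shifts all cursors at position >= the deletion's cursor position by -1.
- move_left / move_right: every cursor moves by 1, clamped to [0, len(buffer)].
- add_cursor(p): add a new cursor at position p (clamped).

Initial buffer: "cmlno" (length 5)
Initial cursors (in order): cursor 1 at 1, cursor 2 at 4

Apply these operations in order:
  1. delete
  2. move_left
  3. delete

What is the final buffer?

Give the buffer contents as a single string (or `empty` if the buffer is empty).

After op 1 (delete): buffer="mlo" (len 3), cursors c1@0 c2@2, authorship ...
After op 2 (move_left): buffer="mlo" (len 3), cursors c1@0 c2@1, authorship ...
After op 3 (delete): buffer="lo" (len 2), cursors c1@0 c2@0, authorship ..

Answer: lo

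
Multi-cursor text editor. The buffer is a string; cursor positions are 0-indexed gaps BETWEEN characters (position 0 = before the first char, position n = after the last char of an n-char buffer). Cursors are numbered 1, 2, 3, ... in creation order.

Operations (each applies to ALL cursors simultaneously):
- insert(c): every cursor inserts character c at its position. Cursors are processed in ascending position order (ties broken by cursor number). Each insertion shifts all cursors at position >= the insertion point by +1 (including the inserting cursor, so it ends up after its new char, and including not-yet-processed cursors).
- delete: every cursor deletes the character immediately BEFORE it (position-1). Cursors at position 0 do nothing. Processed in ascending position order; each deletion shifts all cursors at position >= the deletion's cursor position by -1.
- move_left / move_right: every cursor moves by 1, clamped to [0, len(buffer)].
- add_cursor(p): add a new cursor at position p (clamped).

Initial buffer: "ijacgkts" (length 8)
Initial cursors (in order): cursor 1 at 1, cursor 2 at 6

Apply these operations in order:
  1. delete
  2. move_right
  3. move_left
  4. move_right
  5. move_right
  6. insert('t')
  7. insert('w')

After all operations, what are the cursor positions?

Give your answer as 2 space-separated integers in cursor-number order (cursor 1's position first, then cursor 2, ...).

Answer: 4 10

Derivation:
After op 1 (delete): buffer="jacgts" (len 6), cursors c1@0 c2@4, authorship ......
After op 2 (move_right): buffer="jacgts" (len 6), cursors c1@1 c2@5, authorship ......
After op 3 (move_left): buffer="jacgts" (len 6), cursors c1@0 c2@4, authorship ......
After op 4 (move_right): buffer="jacgts" (len 6), cursors c1@1 c2@5, authorship ......
After op 5 (move_right): buffer="jacgts" (len 6), cursors c1@2 c2@6, authorship ......
After op 6 (insert('t')): buffer="jatcgtst" (len 8), cursors c1@3 c2@8, authorship ..1....2
After op 7 (insert('w')): buffer="jatwcgtstw" (len 10), cursors c1@4 c2@10, authorship ..11....22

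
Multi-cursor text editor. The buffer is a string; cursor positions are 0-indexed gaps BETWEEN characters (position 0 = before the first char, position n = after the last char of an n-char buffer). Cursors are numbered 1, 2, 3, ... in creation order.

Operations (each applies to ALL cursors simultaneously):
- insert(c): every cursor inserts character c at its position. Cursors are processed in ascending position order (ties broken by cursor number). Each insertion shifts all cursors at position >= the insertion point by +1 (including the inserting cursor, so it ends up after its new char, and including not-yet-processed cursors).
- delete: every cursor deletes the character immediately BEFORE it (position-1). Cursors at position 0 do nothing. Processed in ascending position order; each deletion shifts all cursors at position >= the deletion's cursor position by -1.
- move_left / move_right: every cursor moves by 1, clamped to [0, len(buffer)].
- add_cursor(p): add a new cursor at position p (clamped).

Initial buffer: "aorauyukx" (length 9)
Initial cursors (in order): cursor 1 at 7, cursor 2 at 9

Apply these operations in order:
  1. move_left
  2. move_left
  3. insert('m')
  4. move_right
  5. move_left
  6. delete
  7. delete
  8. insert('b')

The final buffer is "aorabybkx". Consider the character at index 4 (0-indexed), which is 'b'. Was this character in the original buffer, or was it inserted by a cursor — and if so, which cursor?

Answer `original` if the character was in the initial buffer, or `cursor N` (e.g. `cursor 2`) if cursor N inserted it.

Answer: cursor 1

Derivation:
After op 1 (move_left): buffer="aorauyukx" (len 9), cursors c1@6 c2@8, authorship .........
After op 2 (move_left): buffer="aorauyukx" (len 9), cursors c1@5 c2@7, authorship .........
After op 3 (insert('m')): buffer="aoraumyumkx" (len 11), cursors c1@6 c2@9, authorship .....1..2..
After op 4 (move_right): buffer="aoraumyumkx" (len 11), cursors c1@7 c2@10, authorship .....1..2..
After op 5 (move_left): buffer="aoraumyumkx" (len 11), cursors c1@6 c2@9, authorship .....1..2..
After op 6 (delete): buffer="aorauyukx" (len 9), cursors c1@5 c2@7, authorship .........
After op 7 (delete): buffer="aoraykx" (len 7), cursors c1@4 c2@5, authorship .......
After op 8 (insert('b')): buffer="aorabybkx" (len 9), cursors c1@5 c2@7, authorship ....1.2..
Authorship (.=original, N=cursor N): . . . . 1 . 2 . .
Index 4: author = 1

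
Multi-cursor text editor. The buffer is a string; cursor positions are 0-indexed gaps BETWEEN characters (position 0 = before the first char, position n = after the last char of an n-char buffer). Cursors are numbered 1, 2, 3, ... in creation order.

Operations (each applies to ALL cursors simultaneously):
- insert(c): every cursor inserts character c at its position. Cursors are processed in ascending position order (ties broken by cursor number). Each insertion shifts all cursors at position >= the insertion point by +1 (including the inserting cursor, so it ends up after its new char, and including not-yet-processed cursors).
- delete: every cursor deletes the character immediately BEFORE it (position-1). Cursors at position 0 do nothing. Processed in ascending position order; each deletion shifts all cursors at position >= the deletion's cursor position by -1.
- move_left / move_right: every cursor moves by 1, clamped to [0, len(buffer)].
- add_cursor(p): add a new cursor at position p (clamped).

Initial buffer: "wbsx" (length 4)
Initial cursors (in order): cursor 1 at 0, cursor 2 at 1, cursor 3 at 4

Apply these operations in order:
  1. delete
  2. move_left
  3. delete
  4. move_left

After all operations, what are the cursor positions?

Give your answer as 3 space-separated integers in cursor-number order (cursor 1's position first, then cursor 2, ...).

After op 1 (delete): buffer="bs" (len 2), cursors c1@0 c2@0 c3@2, authorship ..
After op 2 (move_left): buffer="bs" (len 2), cursors c1@0 c2@0 c3@1, authorship ..
After op 3 (delete): buffer="s" (len 1), cursors c1@0 c2@0 c3@0, authorship .
After op 4 (move_left): buffer="s" (len 1), cursors c1@0 c2@0 c3@0, authorship .

Answer: 0 0 0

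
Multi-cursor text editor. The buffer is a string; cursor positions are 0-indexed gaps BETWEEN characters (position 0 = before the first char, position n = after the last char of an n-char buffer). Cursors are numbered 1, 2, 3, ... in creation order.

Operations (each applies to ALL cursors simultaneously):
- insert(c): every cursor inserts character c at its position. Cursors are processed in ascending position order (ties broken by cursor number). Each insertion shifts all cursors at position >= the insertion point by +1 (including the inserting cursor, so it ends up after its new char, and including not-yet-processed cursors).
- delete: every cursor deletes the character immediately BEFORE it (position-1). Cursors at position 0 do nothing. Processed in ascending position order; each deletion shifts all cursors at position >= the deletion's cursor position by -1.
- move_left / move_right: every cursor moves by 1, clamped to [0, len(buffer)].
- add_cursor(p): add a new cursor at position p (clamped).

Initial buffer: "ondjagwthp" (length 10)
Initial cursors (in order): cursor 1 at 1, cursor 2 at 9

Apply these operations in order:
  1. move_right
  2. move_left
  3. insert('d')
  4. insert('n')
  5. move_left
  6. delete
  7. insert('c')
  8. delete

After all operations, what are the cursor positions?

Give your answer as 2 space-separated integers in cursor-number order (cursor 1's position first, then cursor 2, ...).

After op 1 (move_right): buffer="ondjagwthp" (len 10), cursors c1@2 c2@10, authorship ..........
After op 2 (move_left): buffer="ondjagwthp" (len 10), cursors c1@1 c2@9, authorship ..........
After op 3 (insert('d')): buffer="odndjagwthdp" (len 12), cursors c1@2 c2@11, authorship .1........2.
After op 4 (insert('n')): buffer="odnndjagwthdnp" (len 14), cursors c1@3 c2@13, authorship .11........22.
After op 5 (move_left): buffer="odnndjagwthdnp" (len 14), cursors c1@2 c2@12, authorship .11........22.
After op 6 (delete): buffer="onndjagwthnp" (len 12), cursors c1@1 c2@10, authorship .1........2.
After op 7 (insert('c')): buffer="ocnndjagwthcnp" (len 14), cursors c1@2 c2@12, authorship .11........22.
After op 8 (delete): buffer="onndjagwthnp" (len 12), cursors c1@1 c2@10, authorship .1........2.

Answer: 1 10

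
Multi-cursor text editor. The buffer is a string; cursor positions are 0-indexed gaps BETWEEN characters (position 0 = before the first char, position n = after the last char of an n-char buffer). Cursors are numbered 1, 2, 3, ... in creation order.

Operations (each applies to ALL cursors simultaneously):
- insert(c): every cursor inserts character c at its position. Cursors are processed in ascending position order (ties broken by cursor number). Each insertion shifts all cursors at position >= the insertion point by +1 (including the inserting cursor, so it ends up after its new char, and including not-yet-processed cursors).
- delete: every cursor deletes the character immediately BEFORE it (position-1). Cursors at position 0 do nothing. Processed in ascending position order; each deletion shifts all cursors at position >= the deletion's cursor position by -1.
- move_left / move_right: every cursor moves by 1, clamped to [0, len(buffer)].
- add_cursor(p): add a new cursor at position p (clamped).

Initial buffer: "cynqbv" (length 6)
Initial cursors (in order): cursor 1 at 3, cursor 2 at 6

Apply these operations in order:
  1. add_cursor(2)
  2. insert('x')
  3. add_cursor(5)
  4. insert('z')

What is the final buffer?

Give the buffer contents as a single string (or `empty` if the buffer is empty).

After op 1 (add_cursor(2)): buffer="cynqbv" (len 6), cursors c3@2 c1@3 c2@6, authorship ......
After op 2 (insert('x')): buffer="cyxnxqbvx" (len 9), cursors c3@3 c1@5 c2@9, authorship ..3.1...2
After op 3 (add_cursor(5)): buffer="cyxnxqbvx" (len 9), cursors c3@3 c1@5 c4@5 c2@9, authorship ..3.1...2
After op 4 (insert('z')): buffer="cyxznxzzqbvxz" (len 13), cursors c3@4 c1@8 c4@8 c2@13, authorship ..33.114...22

Answer: cyxznxzzqbvxz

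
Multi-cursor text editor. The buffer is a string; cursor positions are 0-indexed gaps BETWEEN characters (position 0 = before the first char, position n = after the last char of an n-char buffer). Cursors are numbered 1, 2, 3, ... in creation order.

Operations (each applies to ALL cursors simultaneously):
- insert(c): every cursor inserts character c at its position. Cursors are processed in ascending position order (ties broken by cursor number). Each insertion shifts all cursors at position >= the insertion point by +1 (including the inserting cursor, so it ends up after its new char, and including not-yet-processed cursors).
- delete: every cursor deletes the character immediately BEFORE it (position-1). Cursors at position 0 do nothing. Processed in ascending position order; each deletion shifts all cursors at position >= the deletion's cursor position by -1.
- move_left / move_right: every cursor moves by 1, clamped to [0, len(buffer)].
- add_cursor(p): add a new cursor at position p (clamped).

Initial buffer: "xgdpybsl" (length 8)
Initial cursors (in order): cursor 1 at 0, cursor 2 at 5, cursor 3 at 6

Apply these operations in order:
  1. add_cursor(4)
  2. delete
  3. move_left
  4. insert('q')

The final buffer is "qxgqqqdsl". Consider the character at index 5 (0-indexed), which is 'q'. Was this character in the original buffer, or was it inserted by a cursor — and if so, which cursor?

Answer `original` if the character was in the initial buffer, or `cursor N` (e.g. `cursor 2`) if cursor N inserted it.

After op 1 (add_cursor(4)): buffer="xgdpybsl" (len 8), cursors c1@0 c4@4 c2@5 c3@6, authorship ........
After op 2 (delete): buffer="xgdsl" (len 5), cursors c1@0 c2@3 c3@3 c4@3, authorship .....
After op 3 (move_left): buffer="xgdsl" (len 5), cursors c1@0 c2@2 c3@2 c4@2, authorship .....
After op 4 (insert('q')): buffer="qxgqqqdsl" (len 9), cursors c1@1 c2@6 c3@6 c4@6, authorship 1..234...
Authorship (.=original, N=cursor N): 1 . . 2 3 4 . . .
Index 5: author = 4

Answer: cursor 4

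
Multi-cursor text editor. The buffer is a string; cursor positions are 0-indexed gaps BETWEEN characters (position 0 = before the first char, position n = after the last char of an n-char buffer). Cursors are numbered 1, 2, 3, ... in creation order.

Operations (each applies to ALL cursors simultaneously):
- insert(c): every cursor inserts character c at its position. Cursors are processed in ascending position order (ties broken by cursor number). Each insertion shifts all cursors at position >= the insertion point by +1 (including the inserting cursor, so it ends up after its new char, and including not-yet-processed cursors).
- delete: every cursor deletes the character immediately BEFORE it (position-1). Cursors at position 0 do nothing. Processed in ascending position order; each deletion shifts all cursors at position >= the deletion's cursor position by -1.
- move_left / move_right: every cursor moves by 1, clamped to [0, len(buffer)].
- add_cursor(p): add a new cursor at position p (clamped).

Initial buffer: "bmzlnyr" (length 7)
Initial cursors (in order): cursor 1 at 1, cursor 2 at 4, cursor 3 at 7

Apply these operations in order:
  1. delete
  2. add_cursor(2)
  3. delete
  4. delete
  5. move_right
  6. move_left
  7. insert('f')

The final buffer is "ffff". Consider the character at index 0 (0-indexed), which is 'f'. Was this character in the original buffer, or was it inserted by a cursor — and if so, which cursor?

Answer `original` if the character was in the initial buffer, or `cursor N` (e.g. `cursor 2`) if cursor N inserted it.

After op 1 (delete): buffer="mzny" (len 4), cursors c1@0 c2@2 c3@4, authorship ....
After op 2 (add_cursor(2)): buffer="mzny" (len 4), cursors c1@0 c2@2 c4@2 c3@4, authorship ....
After op 3 (delete): buffer="n" (len 1), cursors c1@0 c2@0 c4@0 c3@1, authorship .
After op 4 (delete): buffer="" (len 0), cursors c1@0 c2@0 c3@0 c4@0, authorship 
After op 5 (move_right): buffer="" (len 0), cursors c1@0 c2@0 c3@0 c4@0, authorship 
After op 6 (move_left): buffer="" (len 0), cursors c1@0 c2@0 c3@0 c4@0, authorship 
After op 7 (insert('f')): buffer="ffff" (len 4), cursors c1@4 c2@4 c3@4 c4@4, authorship 1234
Authorship (.=original, N=cursor N): 1 2 3 4
Index 0: author = 1

Answer: cursor 1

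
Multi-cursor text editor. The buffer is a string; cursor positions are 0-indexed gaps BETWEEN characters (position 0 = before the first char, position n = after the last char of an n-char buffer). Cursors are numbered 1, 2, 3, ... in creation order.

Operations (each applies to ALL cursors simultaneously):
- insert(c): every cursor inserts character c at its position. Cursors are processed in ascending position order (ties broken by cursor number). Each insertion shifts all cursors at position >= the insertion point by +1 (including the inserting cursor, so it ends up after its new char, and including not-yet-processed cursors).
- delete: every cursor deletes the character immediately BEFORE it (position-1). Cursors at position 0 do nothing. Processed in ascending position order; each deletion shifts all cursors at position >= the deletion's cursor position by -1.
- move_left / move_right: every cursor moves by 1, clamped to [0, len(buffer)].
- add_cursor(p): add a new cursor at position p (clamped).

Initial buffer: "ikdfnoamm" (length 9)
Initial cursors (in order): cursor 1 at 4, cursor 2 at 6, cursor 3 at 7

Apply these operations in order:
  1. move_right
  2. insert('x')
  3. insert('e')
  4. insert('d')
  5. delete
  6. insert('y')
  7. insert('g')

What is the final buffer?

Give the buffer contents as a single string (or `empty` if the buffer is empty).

After op 1 (move_right): buffer="ikdfnoamm" (len 9), cursors c1@5 c2@7 c3@8, authorship .........
After op 2 (insert('x')): buffer="ikdfnxoaxmxm" (len 12), cursors c1@6 c2@9 c3@11, authorship .....1..2.3.
After op 3 (insert('e')): buffer="ikdfnxeoaxemxem" (len 15), cursors c1@7 c2@11 c3@14, authorship .....11..22.33.
After op 4 (insert('d')): buffer="ikdfnxedoaxedmxedm" (len 18), cursors c1@8 c2@13 c3@17, authorship .....111..222.333.
After op 5 (delete): buffer="ikdfnxeoaxemxem" (len 15), cursors c1@7 c2@11 c3@14, authorship .....11..22.33.
After op 6 (insert('y')): buffer="ikdfnxeyoaxeymxeym" (len 18), cursors c1@8 c2@13 c3@17, authorship .....111..222.333.
After op 7 (insert('g')): buffer="ikdfnxeygoaxeygmxeygm" (len 21), cursors c1@9 c2@15 c3@20, authorship .....1111..2222.3333.

Answer: ikdfnxeygoaxeygmxeygm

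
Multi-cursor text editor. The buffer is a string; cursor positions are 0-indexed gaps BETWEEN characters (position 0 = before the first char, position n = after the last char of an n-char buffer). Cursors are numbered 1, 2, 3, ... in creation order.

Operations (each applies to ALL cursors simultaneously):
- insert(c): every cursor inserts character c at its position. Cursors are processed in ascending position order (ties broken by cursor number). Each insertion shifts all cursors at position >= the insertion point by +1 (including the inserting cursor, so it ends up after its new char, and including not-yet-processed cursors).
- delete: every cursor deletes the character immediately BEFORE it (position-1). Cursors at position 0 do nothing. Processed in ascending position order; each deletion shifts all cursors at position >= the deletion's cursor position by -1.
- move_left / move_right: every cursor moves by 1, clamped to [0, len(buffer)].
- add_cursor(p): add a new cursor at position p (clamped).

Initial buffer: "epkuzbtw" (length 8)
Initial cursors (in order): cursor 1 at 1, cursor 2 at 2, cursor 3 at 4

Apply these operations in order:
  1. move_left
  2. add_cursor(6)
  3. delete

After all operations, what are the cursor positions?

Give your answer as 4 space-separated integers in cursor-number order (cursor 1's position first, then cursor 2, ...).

After op 1 (move_left): buffer="epkuzbtw" (len 8), cursors c1@0 c2@1 c3@3, authorship ........
After op 2 (add_cursor(6)): buffer="epkuzbtw" (len 8), cursors c1@0 c2@1 c3@3 c4@6, authorship ........
After op 3 (delete): buffer="puztw" (len 5), cursors c1@0 c2@0 c3@1 c4@3, authorship .....

Answer: 0 0 1 3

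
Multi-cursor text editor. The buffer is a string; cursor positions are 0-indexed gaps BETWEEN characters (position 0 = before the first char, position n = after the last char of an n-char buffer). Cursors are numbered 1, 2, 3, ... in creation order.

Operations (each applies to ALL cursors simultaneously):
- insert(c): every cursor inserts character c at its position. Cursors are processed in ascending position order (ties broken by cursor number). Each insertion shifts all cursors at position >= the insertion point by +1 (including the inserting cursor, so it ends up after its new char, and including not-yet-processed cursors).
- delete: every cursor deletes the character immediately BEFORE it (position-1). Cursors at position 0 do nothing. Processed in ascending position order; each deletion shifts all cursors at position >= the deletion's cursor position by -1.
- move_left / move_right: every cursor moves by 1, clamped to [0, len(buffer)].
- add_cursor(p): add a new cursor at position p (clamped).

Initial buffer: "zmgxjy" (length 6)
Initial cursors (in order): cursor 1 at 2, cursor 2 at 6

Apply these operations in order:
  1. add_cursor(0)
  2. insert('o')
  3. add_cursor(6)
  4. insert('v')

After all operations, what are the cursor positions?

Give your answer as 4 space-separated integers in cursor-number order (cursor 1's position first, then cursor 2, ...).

Answer: 6 13 2 9

Derivation:
After op 1 (add_cursor(0)): buffer="zmgxjy" (len 6), cursors c3@0 c1@2 c2@6, authorship ......
After op 2 (insert('o')): buffer="ozmogxjyo" (len 9), cursors c3@1 c1@4 c2@9, authorship 3..1....2
After op 3 (add_cursor(6)): buffer="ozmogxjyo" (len 9), cursors c3@1 c1@4 c4@6 c2@9, authorship 3..1....2
After op 4 (insert('v')): buffer="ovzmovgxvjyov" (len 13), cursors c3@2 c1@6 c4@9 c2@13, authorship 33..11..4..22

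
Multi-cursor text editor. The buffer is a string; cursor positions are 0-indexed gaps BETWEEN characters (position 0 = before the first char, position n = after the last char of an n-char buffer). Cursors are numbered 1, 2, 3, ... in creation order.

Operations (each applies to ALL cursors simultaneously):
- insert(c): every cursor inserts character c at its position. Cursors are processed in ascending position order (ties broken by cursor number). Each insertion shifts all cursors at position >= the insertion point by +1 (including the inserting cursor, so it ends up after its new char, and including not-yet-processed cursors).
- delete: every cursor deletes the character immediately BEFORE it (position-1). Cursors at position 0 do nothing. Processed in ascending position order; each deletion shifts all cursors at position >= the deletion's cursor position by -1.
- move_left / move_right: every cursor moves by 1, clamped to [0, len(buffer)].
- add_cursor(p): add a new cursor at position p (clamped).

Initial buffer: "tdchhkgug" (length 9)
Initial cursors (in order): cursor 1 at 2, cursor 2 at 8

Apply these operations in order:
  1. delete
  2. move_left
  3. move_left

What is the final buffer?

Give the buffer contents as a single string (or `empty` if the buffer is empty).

Answer: tchhkgg

Derivation:
After op 1 (delete): buffer="tchhkgg" (len 7), cursors c1@1 c2@6, authorship .......
After op 2 (move_left): buffer="tchhkgg" (len 7), cursors c1@0 c2@5, authorship .......
After op 3 (move_left): buffer="tchhkgg" (len 7), cursors c1@0 c2@4, authorship .......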